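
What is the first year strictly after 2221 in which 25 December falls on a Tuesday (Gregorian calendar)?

From one year to the next, a fixed date's weekday advances by 1, or by 2 when a Feb 29 lies between the two dates.
2221: December 25 is Tuesday.
2222: Wednesday (+1)
2223: Thursday (+1)
2224: Saturday (+2)
2225: Sunday (+1)
2226: Monday (+1)
2227: Tuesday (+1)
25 December falls on a Tuesday in 2227.

2227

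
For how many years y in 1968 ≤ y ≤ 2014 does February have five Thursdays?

2

February has 28 days (29 in leap years); it has five Thursdays when Thursday falls among the first (month-length − 28) days — i.e. when February 1 is Thursday in a leap year (never in a common year).
February 1 by year: 1968:Thu✓ 1969:Sat 1970:Sun 1971:Mon 1972:Tue 1973:Thu 1974:Fri 1975:Sat 1976:Sun 1977:Tue 1978:Wed 1979:Thu 1980:Fri 1981:Sun 1982:Mon …(17 more)… 2000:Tue 2001:Thu 2002:Fri 2003:Sat 2004:Sun 2005:Tue 2006:Wed 2007:Thu 2008:Fri 2009:Sun 2010:Mon 2011:Tue 2012:Wed 2013:Fri 2014:Sat
Years with five Thursdays: 1968, 1996 → 2.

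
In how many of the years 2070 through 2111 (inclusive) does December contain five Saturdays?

December has 31 days; it has five Saturdays when Saturday falls among the first (month-length − 28) days — i.e. when December 1 is one of Saturday/Friday/Thursday.
December 1 by year: 2070:Mon 2071:Tue 2072:Thu✓ 2073:Fri✓ 2074:Sat✓ 2075:Sun 2076:Tue 2077:Wed 2078:Thu✓ 2079:Fri✓ 2080:Sun 2081:Mon 2082:Tue 2083:Wed 2084:Fri✓ …(12 more)… 2097:Sun 2098:Mon 2099:Tue 2100:Wed 2101:Thu✓ 2102:Fri✓ 2103:Sat✓ 2104:Mon 2105:Tue 2106:Wed 2107:Thu✓ 2108:Sat✓ 2109:Sun 2110:Mon 2111:Tue
Years with five Saturdays: 2072, 2073, 2074, 2078, 2079, 2084, 2085, 2089, 2090, 2091, 2095, 2096, 2101, 2102, 2103, 2107, 2108 → 17.

17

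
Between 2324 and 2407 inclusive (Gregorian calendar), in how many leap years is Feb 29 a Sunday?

3

Leap years in 2324–2407: 21 of them.
Feb 29 weekday advances by 5 (mod 7) from one leap year to the next four years later (or differs when a century non-leap intervenes).
Leap-day weekdays: 2324:Fri 2328:Wed 2332:Mon 2336:Sat 2340:Thu 2344:Tue 2348:Sun✓ 2352:Fri 2356:Wed 2360:Mon 2364:Sat 2368:Thu 2372:Tue 2376:Sun✓ 2380:Fri 2384:Wed 2388:Mon 2392:Sat 2396:Thu 2400:Tue 2404:Sun✓
Sunday: 2348, 2376, 2404 → 3.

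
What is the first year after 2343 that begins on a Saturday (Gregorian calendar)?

2344

Jan 1 advances by 2 weekdays after a leap year and by 1 after a common year.
2343: Jan 1 is Friday.
2344: Saturday (leap)
2344 begins on a Saturday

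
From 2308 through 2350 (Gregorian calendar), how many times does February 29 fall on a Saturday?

Leap years in 2308–2350: 11 of them.
Feb 29 weekday advances by 5 (mod 7) from one leap year to the next four years later (or differs when a century non-leap intervenes).
Leap-day weekdays: 2308:Sat✓ 2312:Thu 2316:Tue 2320:Sun 2324:Fri 2328:Wed 2332:Mon 2336:Sat✓ 2340:Thu 2344:Tue 2348:Sun
Saturday: 2308, 2336 → 2.

2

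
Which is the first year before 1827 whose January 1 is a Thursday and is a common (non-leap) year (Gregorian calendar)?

1818

Jan 1 advances by 2 weekdays after a leap year and by 1 after a common year.
1827: Jan 1 is Monday.
1826: Sunday
1825: Saturday
1824: Thursday (leap)
1823: Wednesday
1822: Tuesday
1821: Monday
1820: Saturday (leap)
1819: Friday
1818: Thursday
1818 begins on a Thursday and is a common year.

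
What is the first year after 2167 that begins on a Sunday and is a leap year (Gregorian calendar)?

Jan 1 advances by 2 weekdays after a leap year and by 1 after a common year.
2167: Jan 1 is Thursday.
2168: Friday (leap)
2169: Sunday
2170: Monday
2171: Tuesday
2172: Wednesday (leap)
2173: Friday
2174: Saturday
2175: Sunday
2176: Monday (leap)
2177: Wednesday
2178: Thursday
2179: Friday
2180: Saturday (leap)
2181: Monday
2182: Tuesday
2183: Wednesday
2184: Thursday (leap)
2185: Saturday
2186: Sunday
2187: Monday
2188: Tuesday (leap)
2189: Thursday
2190: Friday
2191: Saturday
2192: Sunday (leap)
2192 begins on a Sunday and is a leap year.

2192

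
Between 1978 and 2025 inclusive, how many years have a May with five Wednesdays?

21

May has 31 days; it has five Wednesdays when Wednesday falls among the first (month-length − 28) days — i.e. when May 1 is one of Wednesday/Tuesday/Monday.
May 1 by year: 1978:Mon✓ 1979:Tue✓ 1980:Thu 1981:Fri 1982:Sat 1983:Sun 1984:Tue✓ 1985:Wed✓ 1986:Thu 1987:Fri 1988:Sun 1989:Mon✓ 1990:Tue✓ 1991:Wed✓ 1992:Fri …(18 more)… 2011:Sun 2012:Tue✓ 2013:Wed✓ 2014:Thu 2015:Fri 2016:Sun 2017:Mon✓ 2018:Tue✓ 2019:Wed✓ 2020:Fri 2021:Sat 2022:Sun 2023:Mon✓ 2024:Wed✓ 2025:Thu
Years with five Wednesdays: 1978, 1979, 1984, 1985, 1989, 1990, 1991, 1995, 1996, 2000, 2001, 2002, 2006, 2007, 2012, 2013, 2017, 2018, 2019, 2023, 2024 → 21.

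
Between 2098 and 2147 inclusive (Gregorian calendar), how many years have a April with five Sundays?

14

April has 30 days; it has five Sundays when Sunday falls among the first (month-length − 28) days — i.e. when April 1 is one of Sunday/Saturday.
April 1 by year: 2098:Tue 2099:Wed 2100:Thu 2101:Fri 2102:Sat✓ 2103:Sun✓ 2104:Tue 2105:Wed 2106:Thu 2107:Fri 2108:Sun✓ 2109:Mon 2110:Tue 2111:Wed 2112:Fri …(20 more)… 2133:Wed 2134:Thu 2135:Fri 2136:Sun✓ 2137:Mon 2138:Tue 2139:Wed 2140:Fri 2141:Sat✓ 2142:Sun✓ 2143:Mon 2144:Wed 2145:Thu 2146:Fri 2147:Sat✓
Years with five Sundays: 2102, 2103, 2108, 2113, 2114, 2119, 2124, 2125, 2130, 2131, 2136, 2141, 2142, 2147 → 14.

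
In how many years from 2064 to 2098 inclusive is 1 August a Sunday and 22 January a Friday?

Check each year's weekday for 1 August and 22 January:
  2064: Fri/Tue  2065: Sat/Thu  2066: Sun/Fri ✓  2067: Mon/Sat  2068: Wed/Sun  2069: Thu/Tue  2070: Fri/Wed  2071: Sat/Thu  2072: Mon/Fri  2073: Tue/Sun  2074: Wed/Mon  2075: Thu/Tue  2076: Sat/Wed  2077: Sun/Fri ✓  …(7 more)…  2085: Wed/Mon  2086: Thu/Tue  2087: Fri/Wed  2088: Sun/Thu  2089: Mon/Sat  2090: Tue/Sun  2091: Wed/Mon  2092: Fri/Tue  2093: Sat/Thu  2094: Sun/Fri ✓  2095: Mon/Sat  2096: Wed/Sun  2097: Thu/Tue  2098: Fri/Wed
Both conditions hold in: 2066, 2077, 2083, 2094 — 4.

4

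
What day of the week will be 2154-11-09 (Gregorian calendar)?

Saturday

January 1, 2154 is a Tuesday.
November 9 is day 313 of the year, i.e. 312 days after Jan 1.
312 mod 7 = 4, so advance 4 weekdays from Tuesday: Saturday.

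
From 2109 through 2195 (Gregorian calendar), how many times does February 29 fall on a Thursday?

Leap years in 2109–2195: 21 of them.
Feb 29 weekday advances by 5 (mod 7) from one leap year to the next four years later (or differs when a century non-leap intervenes).
Leap-day weekdays: 2112:Mon 2116:Sat 2120:Thu✓ 2124:Tue 2128:Sun 2132:Fri 2136:Wed 2140:Mon 2144:Sat 2148:Thu✓ 2152:Tue 2156:Sun 2160:Fri 2164:Wed 2168:Mon 2172:Sat 2176:Thu✓ 2180:Tue 2184:Sun 2188:Fri 2192:Wed
Thursday: 2120, 2148, 2176 → 3.

3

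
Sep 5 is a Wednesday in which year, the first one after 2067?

2068

From one year to the next, a fixed date's weekday advances by 1, or by 2 when a Feb 29 lies between the two dates.
2067: September 5 is Monday.
2068: Wednesday (+2)
Sep 5 falls on a Wednesday in 2068.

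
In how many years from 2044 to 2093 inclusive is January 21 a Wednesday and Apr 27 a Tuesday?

Check each year's weekday for January 21 and Apr 27:
  2044: Thu/Wed  2045: Sat/Thu  2046: Sun/Fri  2047: Mon/Sat  2048: Tue/Mon  2049: Thu/Tue  2050: Fri/Wed  2051: Sat/Thu  2052: Sun/Sat  2053: Tue/Sun  2054: Wed/Mon  2055: Thu/Tue  2056: Fri/Thu  2057: Sun/Fri  …(22 more)…  2080: Sun/Sat  2081: Tue/Sun  2082: Wed/Mon  2083: Thu/Tue  2084: Fri/Thu  2085: Sun/Fri  2086: Mon/Sat  2087: Tue/Sun  2088: Wed/Tue ✓  2089: Fri/Wed  2090: Sat/Thu  2091: Sun/Fri  2092: Mon/Sun  2093: Wed/Mon
Both conditions hold in: 2060, 2088 — 2.

2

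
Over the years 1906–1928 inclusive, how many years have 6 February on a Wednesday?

Track 6 February's weekday year by year (advancing +1, or +2 across a Feb 29):
  1906: Tue  1907: Wed (+1) ✓  1908: Thu (+1)  1909: Sat (+2)  1910: Sun (+1)
  1911: Mon (+1)  1912: Tue (+1)  1913: Thu (+2)  1914: Fri (+1)  1915: Sat (+1)
  1916: Sun (+1)  1917: Tue (+2)  1918: Wed (+1) ✓  1919: Thu (+1)  1920: Fri (+1)
  1921: Sun (+2)  1922: Mon (+1)  1923: Tue (+1)  1924: Wed (+1) ✓  1925: Fri (+2)
  1926: Sat (+1)  1927: Sun (+1)  1928: Mon (+1)
Wednesday years: 1907, 1918, 1924 — 3 in total.

3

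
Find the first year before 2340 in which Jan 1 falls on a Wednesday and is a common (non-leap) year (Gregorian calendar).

2330

Jan 1 advances by 2 weekdays after a leap year and by 1 after a common year.
2340: Jan 1 is Monday (leap).
2339: Sunday
2338: Saturday
2337: Friday
2336: Wednesday (leap)
2335: Tuesday
2334: Monday
2333: Sunday
2332: Friday (leap)
2331: Thursday
2330: Wednesday
2330 begins on a Wednesday and is a common year.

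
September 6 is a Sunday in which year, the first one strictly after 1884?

1885

From one year to the next, a fixed date's weekday advances by 1, or by 2 when a Feb 29 lies between the two dates.
1884: September 6 is Saturday.
1885: Sunday (+1)
September 6 falls on a Sunday in 1885.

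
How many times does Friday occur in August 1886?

4

August 1886 has 31 days and begins on Sunday.
The first Friday is August 6.
Fridays fall on 6, 13, 20, 27 — that's 4.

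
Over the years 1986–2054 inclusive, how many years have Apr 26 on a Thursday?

Track Apr 26's weekday year by year (advancing +1, or +2 across a Feb 29):
  1986: Sat  1987: Sun (+1)  1988: Tue (+2)  1989: Wed (+1)  1990: Thu (+1) ✓
  1991: Fri (+1)  1992: Sun (+2)  1993: Mon (+1)  1994: Tue (+1)  1995: Wed (+1)
  1996: Fri (+2)  1997: Sat (+1)  1998: Sun (+1)  1999: Mon (+1)  … (41 more years) …
  2041: Fri (+1)  2042: Sat (+1)  2043: Sun (+1)  2044: Tue (+2)  2045: Wed (+1)
  2046: Thu (+1) ✓  2047: Fri (+1)  2048: Sun (+2)  2049: Mon (+1)  2050: Tue (+1)
  2051: Wed (+1)  2052: Fri (+2)  2053: Sat (+1)  2054: Sun (+1)
Thursday years: 1990, 2001, 2007, 2012, 2018, 2029, 2035, 2040, 2046 — 9 in total.

9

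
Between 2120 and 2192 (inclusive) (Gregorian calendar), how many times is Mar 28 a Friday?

Track Mar 28's weekday year by year (advancing +1, or +2 across a Feb 29):
  2120: Thu  2121: Fri (+1) ✓  2122: Sat (+1)  2123: Sun (+1)  2124: Tue (+2)
  2125: Wed (+1)  2126: Thu (+1)  2127: Fri (+1) ✓  2128: Sun (+2)  2129: Mon (+1)
  2130: Tue (+1)  2131: Wed (+1)  2132: Fri (+2) ✓  2133: Sat (+1)  … (45 more years) …
  2179: Sun (+1)  2180: Tue (+2)  2181: Wed (+1)  2182: Thu (+1)  2183: Fri (+1) ✓
  2184: Sun (+2)  2185: Mon (+1)  2186: Tue (+1)  2187: Wed (+1)  2188: Fri (+2) ✓
  2189: Sat (+1)  2190: Sun (+1)  2191: Mon (+1)  2192: Wed (+2)
Friday years: 2121, 2127, 2132, 2138, 2149, 2155, 2160, 2166, 2177, 2183, 2188 — 11 in total.

11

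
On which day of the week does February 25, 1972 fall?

January 1, 1972 is a Saturday.
February 25 is day 56 of the year, i.e. 55 days after Jan 1.
55 mod 7 = 6, so advance 6 weekdays from Saturday: Friday.

Friday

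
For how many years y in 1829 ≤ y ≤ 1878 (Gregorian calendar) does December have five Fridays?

21

December has 31 days; it has five Fridays when Friday falls among the first (month-length − 28) days — i.e. when December 1 is one of Friday/Thursday/Wednesday.
December 1 by year: 1829:Tue 1830:Wed✓ 1831:Thu✓ 1832:Sat 1833:Sun 1834:Mon 1835:Tue 1836:Thu✓ 1837:Fri✓ 1838:Sat 1839:Sun 1840:Tue 1841:Wed✓ 1842:Thu✓ 1843:Fri✓ …(20 more)… 1864:Thu✓ 1865:Fri✓ 1866:Sat 1867:Sun 1868:Tue 1869:Wed✓ 1870:Thu✓ 1871:Fri✓ 1872:Sun 1873:Mon 1874:Tue 1875:Wed✓ 1876:Fri✓ 1877:Sat 1878:Sun
Years with five Fridays: 1830, 1831, 1836, 1837, 1841, 1842, 1843, 1847, 1848, 1852, 1853, 1854, 1858, 1859, 1864, 1865, 1869, 1870, 1871, 1875, 1876 → 21.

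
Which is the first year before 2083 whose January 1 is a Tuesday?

2075

Jan 1 advances by 2 weekdays after a leap year and by 1 after a common year.
2083: Jan 1 is Friday.
2082: Thursday
2081: Wednesday
2080: Monday (leap)
2079: Sunday
2078: Saturday
2077: Friday
2076: Wednesday (leap)
2075: Tuesday
2075 begins on a Tuesday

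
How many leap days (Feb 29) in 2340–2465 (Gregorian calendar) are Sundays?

5

Leap years in 2340–2465: 32 of them.
Feb 29 weekday advances by 5 (mod 7) from one leap year to the next four years later (or differs when a century non-leap intervenes).
Leap-day weekdays: 2340:Thu 2344:Tue 2348:Sun✓ 2352:Fri 2356:Wed 2360:Mon 2364:Sat 2368:Thu 2372:Tue 2376:Sun✓ 2380:Fri 2384:Wed 2388:Mon …(6 more)… 2416:Mon 2420:Sat 2424:Thu 2428:Tue 2432:Sun✓ 2436:Fri 2440:Wed 2444:Mon 2448:Sat 2452:Thu 2456:Tue 2460:Sun✓ 2464:Fri
Sunday: 2348, 2376, 2404, 2432, 2460 → 5.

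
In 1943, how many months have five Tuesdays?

A month of length L has five Tuesdays iff its first Tuesday is on day ≤ L−28 (so day 1–3 in a 31-day month, 1–2 in a 30-day month, day 1 in a leap February).
Checking each month of 1943: Jan starts Fri (31d); Feb starts Mon (28d); Mar starts Mon (31d) ✓; Apr starts Thu (30d); May starts Sat (31d); Jun starts Tue (30d) ✓; Jul starts Thu (31d); Aug starts Sun (31d) ✓; Sep starts Wed (30d); Oct starts Fri (31d); Nov starts Mon (30d) ✓; Dec starts Wed (31d).
Five-Tuesday months: March, June, August, November → 4.

4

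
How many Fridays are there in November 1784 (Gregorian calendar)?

November 1784 has 30 days and begins on Monday.
The first Friday is November 5.
Fridays fall on 5, 12, 19, 26 — that's 4.

4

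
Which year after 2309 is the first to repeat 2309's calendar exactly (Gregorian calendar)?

Two years share a calendar iff Jan 1 falls on the same weekday and both are leap or both are common. 2309: Jan 1 is Friday, common year.
2310: Jan 1 Saturday, common
2311: Jan 1 Sunday, common
2312: Jan 1 Monday, leap
2313: Jan 1 Wednesday, common
2314: Jan 1 Thursday, common
2315: Jan 1 Friday, common
2315 matches on both conditions.

2315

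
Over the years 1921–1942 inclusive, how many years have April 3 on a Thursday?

3

Track April 3's weekday year by year (advancing +1, or +2 across a Feb 29):
  1921: Sun  1922: Mon (+1)  1923: Tue (+1)  1924: Thu (+2) ✓  1925: Fri (+1)
  1926: Sat (+1)  1927: Sun (+1)  1928: Tue (+2)  1929: Wed (+1)  1930: Thu (+1) ✓
  1931: Fri (+1)  1932: Sun (+2)  1933: Mon (+1)  1934: Tue (+1)  1935: Wed (+1)
  1936: Fri (+2)  1937: Sat (+1)  1938: Sun (+1)  1939: Mon (+1)  1940: Wed (+2)
  1941: Thu (+1) ✓  1942: Fri (+1)
Thursday years: 1924, 1930, 1941 — 3 in total.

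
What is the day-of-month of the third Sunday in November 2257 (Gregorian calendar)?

November 1, 2257 is a Sunday, so the first Sunday is the 1st.
The third Sunday is 1 + 14 = 15.

15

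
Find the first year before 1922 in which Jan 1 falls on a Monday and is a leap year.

1912

Jan 1 advances by 2 weekdays after a leap year and by 1 after a common year.
1922: Jan 1 is Sunday.
1921: Saturday
1920: Thursday (leap)
1919: Wednesday
1918: Tuesday
1917: Monday
1916: Saturday (leap)
1915: Friday
1914: Thursday
1913: Wednesday
1912: Monday (leap)
1912 begins on a Monday and is a leap year.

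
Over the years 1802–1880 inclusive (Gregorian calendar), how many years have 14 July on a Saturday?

11

Track 14 July's weekday year by year (advancing +1, or +2 across a Feb 29):
  1802: Wed  1803: Thu (+1)  1804: Sat (+2) ✓  1805: Sun (+1)  1806: Mon (+1)
  1807: Tue (+1)  1808: Thu (+2)  1809: Fri (+1)  1810: Sat (+1) ✓  1811: Sun (+1)
  1812: Tue (+2)  1813: Wed (+1)  1814: Thu (+1)  1815: Fri (+1)  … (51 more years) …
  1867: Sun (+1)  1868: Tue (+2)  1869: Wed (+1)  1870: Thu (+1)  1871: Fri (+1)
  1872: Sun (+2)  1873: Mon (+1)  1874: Tue (+1)  1875: Wed (+1)  1876: Fri (+2)
  1877: Sat (+1) ✓  1878: Sun (+1)  1879: Mon (+1)  1880: Wed (+2)
Saturday years: 1804, 1810, 1821, 1827, 1832, 1838, 1849, 1855, 1860, 1866, 1877 — 11 in total.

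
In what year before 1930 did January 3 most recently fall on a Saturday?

1925

From one year to the next, a fixed date's weekday advances by 1, or by 2 when a Feb 29 lies between the two dates.
1930: January 3 is Friday.
1929: Thursday (−1)
1928: Tuesday (−2)
1927: Monday (−1)
1926: Sunday (−1)
1925: Saturday (−1)
January 3 falls on a Saturday in 1925.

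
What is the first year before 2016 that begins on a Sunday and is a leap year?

2012

Jan 1 advances by 2 weekdays after a leap year and by 1 after a common year.
2016: Jan 1 is Friday (leap).
2015: Thursday
2014: Wednesday
2013: Tuesday
2012: Sunday (leap)
2012 begins on a Sunday and is a leap year.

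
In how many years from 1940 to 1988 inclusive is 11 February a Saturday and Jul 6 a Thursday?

4

Check each year's weekday for 11 February and Jul 6:
  1940: Sun/Sat  1941: Tue/Sun  1942: Wed/Mon  1943: Thu/Tue  1944: Fri/Thu  1945: Sun/Fri  1946: Mon/Sat  1947: Tue/Sun  1948: Wed/Tue  1949: Fri/Wed  1950: Sat/Thu ✓  1951: Sun/Fri  1952: Mon/Sun  1953: Wed/Mon  …(21 more)…  1975: Tue/Sun  1976: Wed/Tue  1977: Fri/Wed  1978: Sat/Thu ✓  1979: Sun/Fri  1980: Mon/Sun  1981: Wed/Mon  1982: Thu/Tue  1983: Fri/Wed  1984: Sat/Fri  1985: Mon/Sat  1986: Tue/Sun  1987: Wed/Mon  1988: Thu/Wed
Both conditions hold in: 1950, 1961, 1967, 1978 — 4.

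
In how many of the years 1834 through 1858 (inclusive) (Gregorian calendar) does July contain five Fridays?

11

July has 31 days; it has five Fridays when Friday falls among the first (month-length − 28) days — i.e. when July 1 is one of Friday/Thursday/Wednesday.
July 1 by year: 1834:Tue 1835:Wed✓ 1836:Fri✓ 1837:Sat 1838:Sun 1839:Mon 1840:Wed✓ 1841:Thu✓ 1842:Fri✓ 1843:Sat 1844:Mon 1845:Tue 1846:Wed✓ 1847:Thu✓ 1848:Sat 1849:Sun 1850:Mon 1851:Tue 1852:Thu✓ 1853:Fri✓ 1854:Sat 1855:Sun 1856:Tue 1857:Wed✓ 1858:Thu✓
Years with five Fridays: 1835, 1836, 1840, 1841, 1842, 1846, 1847, 1852, 1853, 1857, 1858 → 11.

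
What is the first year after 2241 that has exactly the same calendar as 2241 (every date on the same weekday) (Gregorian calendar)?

2247

Two years share a calendar iff Jan 1 falls on the same weekday and both are leap or both are common. 2241: Jan 1 is Friday, common year.
2242: Jan 1 Saturday, common
2243: Jan 1 Sunday, common
2244: Jan 1 Monday, leap
2245: Jan 1 Wednesday, common
2246: Jan 1 Thursday, common
2247: Jan 1 Friday, common
2247 matches on both conditions.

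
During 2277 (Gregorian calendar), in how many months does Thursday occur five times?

4

A month of length L has five Thursdays iff its first Thursday is on day ≤ L−28 (so day 1–3 in a 31-day month, 1–2 in a 30-day month, day 1 in a leap February).
Checking each month of 2277: Jan starts Mon (31d); Feb starts Thu (28d); Mar starts Thu (31d) ✓; Apr starts Sun (30d); May starts Tue (31d) ✓; Jun starts Fri (30d); Jul starts Sun (31d); Aug starts Wed (31d) ✓; Sep starts Sat (30d); Oct starts Mon (31d); Nov starts Thu (30d) ✓; Dec starts Sat (31d).
Five-Thursday months: March, May, August, November → 4.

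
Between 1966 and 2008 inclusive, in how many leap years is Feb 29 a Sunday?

2

Leap years in 1966–2008: 11 of them.
Feb 29 weekday advances by 5 (mod 7) from one leap year to the next four years later (or differs when a century non-leap intervenes).
Leap-day weekdays: 1968:Thu 1972:Tue 1976:Sun✓ 1980:Fri 1984:Wed 1988:Mon 1992:Sat 1996:Thu 2000:Tue 2004:Sun✓ 2008:Fri
Sunday: 1976, 2004 → 2.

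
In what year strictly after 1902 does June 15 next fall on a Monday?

From one year to the next, a fixed date's weekday advances by 1, or by 2 when a Feb 29 lies between the two dates.
1902: June 15 is Sunday.
1903: Monday (+1)
June 15 falls on a Monday in 1903.

1903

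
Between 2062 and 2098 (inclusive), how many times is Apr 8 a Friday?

5

Track Apr 8's weekday year by year (advancing +1, or +2 across a Feb 29):
  2062: Sat  2063: Sun (+1)  2064: Tue (+2)  2065: Wed (+1)  2066: Thu (+1)
  2067: Fri (+1) ✓  2068: Sun (+2)  2069: Mon (+1)  2070: Tue (+1)  2071: Wed (+1)
  2072: Fri (+2) ✓  2073: Sat (+1)  2074: Sun (+1)  2075: Mon (+1)  … (9 more years) …
  2085: Sun (+1)  2086: Mon (+1)  2087: Tue (+1)  2088: Thu (+2)  2089: Fri (+1) ✓
  2090: Sat (+1)  2091: Sun (+1)  2092: Tue (+2)  2093: Wed (+1)  2094: Thu (+1)
  2095: Fri (+1) ✓  2096: Sun (+2)  2097: Mon (+1)  2098: Tue (+1)
Friday years: 2067, 2072, 2078, 2089, 2095 — 5 in total.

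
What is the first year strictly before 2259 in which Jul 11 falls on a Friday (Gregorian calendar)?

2256

From one year to the next, a fixed date's weekday advances by 1, or by 2 when a Feb 29 lies between the two dates.
2259: July 11 is Monday.
2258: Sunday (−1)
2257: Saturday (−1)
2256: Friday (−1)
Jul 11 falls on a Friday in 2256.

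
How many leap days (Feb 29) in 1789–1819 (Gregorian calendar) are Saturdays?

Leap years in 1789–1819: 6 of them.
Feb 29 weekday advances by 5 (mod 7) from one leap year to the next four years later (or differs when a century non-leap intervenes).
Leap-day weekdays: 1792:Wed 1796:Mon 1804:Wed 1808:Mon 1812:Sat✓ 1816:Thu
Saturday: 1812 → 1.

1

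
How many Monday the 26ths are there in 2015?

Check the 26th of each month of 2015: Jan 26: Mon, Feb 26: Thu, Mar 26: Thu, Apr 26: Sun, May 26: Tue, Jun 26: Fri, Jul 26: Sun, Aug 26: Wed, Sep 26: Sat, Oct 26: Mon, Nov 26: Thu, Dec 26: Sat.
Monday occurs in January, October — 2 months.

2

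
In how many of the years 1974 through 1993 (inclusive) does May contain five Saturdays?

9

May has 31 days; it has five Saturdays when Saturday falls among the first (month-length − 28) days — i.e. when May 1 is one of Saturday/Friday/Thursday.
May 1 by year: 1974:Wed 1975:Thu✓ 1976:Sat✓ 1977:Sun 1978:Mon 1979:Tue 1980:Thu✓ 1981:Fri✓ 1982:Sat✓ 1983:Sun 1984:Tue 1985:Wed 1986:Thu✓ 1987:Fri✓ 1988:Sun 1989:Mon 1990:Tue 1991:Wed 1992:Fri✓ 1993:Sat✓
Years with five Saturdays: 1975, 1976, 1980, 1981, 1982, 1986, 1987, 1992, 1993 → 9.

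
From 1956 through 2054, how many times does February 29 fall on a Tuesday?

3

Leap years in 1956–2054: 25 of them.
Feb 29 weekday advances by 5 (mod 7) from one leap year to the next four years later (or differs when a century non-leap intervenes).
Leap-day weekdays: 1956:Wed 1960:Mon 1964:Sat 1968:Thu 1972:Tue✓ 1976:Sun 1980:Fri 1984:Wed 1988:Mon 1992:Sat 1996:Thu 2000:Tue✓ 2004:Sun 2008:Fri 2012:Wed 2016:Mon 2020:Sat 2024:Thu 2028:Tue✓ 2032:Sun 2036:Fri 2040:Wed 2044:Mon 2048:Sat 2052:Thu
Tuesday: 1972, 2000, 2028 → 3.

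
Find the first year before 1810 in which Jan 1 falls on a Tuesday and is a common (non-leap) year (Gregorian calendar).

1805

Jan 1 advances by 2 weekdays after a leap year and by 1 after a common year.
1810: Jan 1 is Monday.
1809: Sunday
1808: Friday (leap)
1807: Thursday
1806: Wednesday
1805: Tuesday
1805 begins on a Tuesday and is a common year.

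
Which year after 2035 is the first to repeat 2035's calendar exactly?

2046

Two years share a calendar iff Jan 1 falls on the same weekday and both are leap or both are common. 2035: Jan 1 is Monday, common year.
2036: Jan 1 Tuesday, leap
2037: Jan 1 Thursday, common
2038: Jan 1 Friday, common
2039: Jan 1 Saturday, common
2040: Jan 1 Sunday, leap
2041: Jan 1 Tuesday, common
2042: Jan 1 Wednesday, common
2043: Jan 1 Thursday, common
2044: Jan 1 Friday, leap
2045: Jan 1 Sunday, common
2046: Jan 1 Monday, common
2046 matches on both conditions.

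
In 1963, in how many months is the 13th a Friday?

Check the 13th of each month of 1963: Jan 13: Sun, Feb 13: Wed, Mar 13: Wed, Apr 13: Sat, May 13: Mon, Jun 13: Thu, Jul 13: Sat, Aug 13: Tue, Sep 13: Fri, Oct 13: Sun, Nov 13: Wed, Dec 13: Fri.
Friday occurs in September, December — 2 months.

2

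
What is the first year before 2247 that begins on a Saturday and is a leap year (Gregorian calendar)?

2220

Jan 1 advances by 2 weekdays after a leap year and by 1 after a common year.
2247: Jan 1 is Friday.
2246: Thursday
2245: Wednesday
2244: Monday (leap)
2243: Sunday
2242: Saturday
2241: Friday
2240: Wednesday (leap)
2239: Tuesday
2238: Monday
2237: Sunday
2236: Friday (leap)
2235: Thursday
2234: Wednesday
2233: Tuesday
2232: Sunday (leap)
2231: Saturday
2230: Friday
2229: Thursday
2228: Tuesday (leap)
2227: Monday
2226: Sunday
2225: Saturday
2224: Thursday (leap)
2223: Wednesday
2222: Tuesday
2221: Monday
2220: Saturday (leap)
2220 begins on a Saturday and is a leap year.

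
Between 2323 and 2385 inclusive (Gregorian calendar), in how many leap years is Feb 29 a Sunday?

2

Leap years in 2323–2385: 16 of them.
Feb 29 weekday advances by 5 (mod 7) from one leap year to the next four years later (or differs when a century non-leap intervenes).
Leap-day weekdays: 2324:Fri 2328:Wed 2332:Mon 2336:Sat 2340:Thu 2344:Tue 2348:Sun✓ 2352:Fri 2356:Wed 2360:Mon 2364:Sat 2368:Thu 2372:Tue 2376:Sun✓ 2380:Fri 2384:Wed
Sunday: 2348, 2376 → 2.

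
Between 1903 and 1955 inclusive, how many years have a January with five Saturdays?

24

January has 31 days; it has five Saturdays when Saturday falls among the first (month-length − 28) days — i.e. when January 1 is one of Saturday/Friday/Thursday.
January 1 by year: 1903:Thu✓ 1904:Fri✓ 1905:Sun 1906:Mon 1907:Tue 1908:Wed 1909:Fri✓ 1910:Sat✓ 1911:Sun 1912:Mon 1913:Wed 1914:Thu✓ 1915:Fri✓ 1916:Sat✓ 1917:Mon …(23 more)… 1941:Wed 1942:Thu✓ 1943:Fri✓ 1944:Sat✓ 1945:Mon 1946:Tue 1947:Wed 1948:Thu✓ 1949:Sat✓ 1950:Sun 1951:Mon 1952:Tue 1953:Thu✓ 1954:Fri✓ 1955:Sat✓
Years with five Saturdays: 1903, 1904, 1909, 1910, 1914, 1915, 1916, 1920, 1921, 1925, 1926, 1927, 1931, 1932, 1937, 1938, 1942, 1943, 1944, 1948, 1949, 1953, 1954, 1955 → 24.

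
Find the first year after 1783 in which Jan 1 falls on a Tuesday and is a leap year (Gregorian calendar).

Jan 1 advances by 2 weekdays after a leap year and by 1 after a common year.
1783: Jan 1 is Wednesday.
1784: Thursday (leap)
1785: Saturday
1786: Sunday
1787: Monday
1788: Tuesday (leap)
1788 begins on a Tuesday and is a leap year.

1788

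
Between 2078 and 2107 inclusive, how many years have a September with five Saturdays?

September has 30 days; it has five Saturdays when Saturday falls among the first (month-length − 28) days — i.e. when September 1 is one of Saturday/Friday.
September 1 by year: 2078:Thu 2079:Fri✓ 2080:Sun 2081:Mon 2082:Tue 2083:Wed 2084:Fri✓ 2085:Sat✓ 2086:Sun 2087:Mon 2088:Wed 2089:Thu 2090:Fri✓ 2091:Sat✓ 2092:Mon 2093:Tue 2094:Wed 2095:Thu 2096:Sat✓ 2097:Sun 2098:Mon 2099:Tue 2100:Wed 2101:Thu 2102:Fri✓ 2103:Sat✓ 2104:Mon 2105:Tue 2106:Wed 2107:Thu
Years with five Saturdays: 2079, 2084, 2085, 2090, 2091, 2096, 2102, 2103 → 8.

8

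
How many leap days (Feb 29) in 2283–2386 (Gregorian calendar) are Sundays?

Leap years in 2283–2386: 25 of them.
Feb 29 weekday advances by 5 (mod 7) from one leap year to the next four years later (or differs when a century non-leap intervenes).
Leap-day weekdays: 2284:Fri 2288:Wed 2292:Mon 2296:Sat 2304:Mon 2308:Sat 2312:Thu 2316:Tue 2320:Sun✓ 2324:Fri 2328:Wed 2332:Mon 2336:Sat 2340:Thu 2344:Tue 2348:Sun✓ 2352:Fri 2356:Wed 2360:Mon 2364:Sat 2368:Thu 2372:Tue 2376:Sun✓ 2380:Fri 2384:Wed
Sunday: 2320, 2348, 2376 → 3.

3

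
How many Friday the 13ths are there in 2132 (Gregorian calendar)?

Check the 13th of each month of 2132: Jan 13: Sun, Feb 13: Wed, Mar 13: Thu, Apr 13: Sun, May 13: Tue, Jun 13: Fri, Jul 13: Sun, Aug 13: Wed, Sep 13: Sat, Oct 13: Mon, Nov 13: Thu, Dec 13: Sat.
Friday occurs in June — 1 month.

1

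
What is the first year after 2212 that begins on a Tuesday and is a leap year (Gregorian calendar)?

Jan 1 advances by 2 weekdays after a leap year and by 1 after a common year.
2212: Jan 1 is Wednesday (leap).
2213: Friday
2214: Saturday
2215: Sunday
2216: Monday (leap)
2217: Wednesday
2218: Thursday
2219: Friday
2220: Saturday (leap)
2221: Monday
2222: Tuesday
2223: Wednesday
2224: Thursday (leap)
2225: Saturday
2226: Sunday
2227: Monday
2228: Tuesday (leap)
2228 begins on a Tuesday and is a leap year.

2228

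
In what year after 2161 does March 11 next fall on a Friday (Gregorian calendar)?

2163

From one year to the next, a fixed date's weekday advances by 1, or by 2 when a Feb 29 lies between the two dates.
2161: March 11 is Wednesday.
2162: Thursday (+1)
2163: Friday (+1)
March 11 falls on a Friday in 2163.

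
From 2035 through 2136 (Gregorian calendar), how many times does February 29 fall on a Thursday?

3

Leap years in 2035–2136: 25 of them.
Feb 29 weekday advances by 5 (mod 7) from one leap year to the next four years later (or differs when a century non-leap intervenes).
Leap-day weekdays: 2036:Fri 2040:Wed 2044:Mon 2048:Sat 2052:Thu✓ 2056:Tue 2060:Sun 2064:Fri 2068:Wed 2072:Mon 2076:Sat 2080:Thu✓ 2084:Tue 2088:Sun 2092:Fri 2096:Wed 2104:Fri 2108:Wed 2112:Mon 2116:Sat 2120:Thu✓ 2124:Tue 2128:Sun 2132:Fri 2136:Wed
Thursday: 2052, 2080, 2120 → 3.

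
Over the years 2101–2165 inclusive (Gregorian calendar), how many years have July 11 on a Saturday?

9

Track July 11's weekday year by year (advancing +1, or +2 across a Feb 29):
  2101: Mon  2102: Tue (+1)  2103: Wed (+1)  2104: Fri (+2)  2105: Sat (+1) ✓
  2106: Sun (+1)  2107: Mon (+1)  2108: Wed (+2)  2109: Thu (+1)  2110: Fri (+1)
  2111: Sat (+1) ✓  2112: Mon (+2)  2113: Tue (+1)  2114: Wed (+1)  … (37 more years) …
  2152: Tue (+2)  2153: Wed (+1)  2154: Thu (+1)  2155: Fri (+1)  2156: Sun (+2)
  2157: Mon (+1)  2158: Tue (+1)  2159: Wed (+1)  2160: Fri (+2)  2161: Sat (+1) ✓
  2162: Sun (+1)  2163: Mon (+1)  2164: Wed (+2)  2165: Thu (+1)
Saturday years: 2105, 2111, 2116, 2122, 2133, 2139, 2144, 2150, 2161 — 9 in total.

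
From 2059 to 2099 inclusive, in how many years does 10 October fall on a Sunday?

Track 10 October's weekday year by year (advancing +1, or +2 across a Feb 29):
  2059: Fri  2060: Sun (+2) ✓  2061: Mon (+1)  2062: Tue (+1)  2063: Wed (+1)
  2064: Fri (+2)  2065: Sat (+1)  2066: Sun (+1) ✓  2067: Mon (+1)  2068: Wed (+2)
  2069: Thu (+1)  2070: Fri (+1)  2071: Sat (+1)  2072: Mon (+2)  … (13 more years) …
  2086: Thu (+1)  2087: Fri (+1)  2088: Sun (+2) ✓  2089: Mon (+1)  2090: Tue (+1)
  2091: Wed (+1)  2092: Fri (+2)  2093: Sat (+1)  2094: Sun (+1) ✓  2095: Mon (+1)
  2096: Wed (+2)  2097: Thu (+1)  2098: Fri (+1)  2099: Sat (+1)
Sunday years: 2060, 2066, 2077, 2083, 2088, 2094 — 6 in total.

6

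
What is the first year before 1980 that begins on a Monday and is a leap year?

1968

Jan 1 advances by 2 weekdays after a leap year and by 1 after a common year.
1980: Jan 1 is Tuesday (leap).
1979: Monday
1978: Sunday
1977: Saturday
1976: Thursday (leap)
1975: Wednesday
1974: Tuesday
1973: Monday
1972: Saturday (leap)
1971: Friday
1970: Thursday
1969: Wednesday
1968: Monday (leap)
1968 begins on a Monday and is a leap year.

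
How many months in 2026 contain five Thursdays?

5

A month of length L has five Thursdays iff its first Thursday is on day ≤ L−28 (so day 1–3 in a 31-day month, 1–2 in a 30-day month, day 1 in a leap February).
Checking each month of 2026: Jan starts Thu (31d) ✓; Feb starts Sun (28d); Mar starts Sun (31d); Apr starts Wed (30d) ✓; May starts Fri (31d); Jun starts Mon (30d); Jul starts Wed (31d) ✓; Aug starts Sat (31d); Sep starts Tue (30d); Oct starts Thu (31d) ✓; Nov starts Sun (30d); Dec starts Tue (31d) ✓.
Five-Thursday months: January, April, July, October, December → 5.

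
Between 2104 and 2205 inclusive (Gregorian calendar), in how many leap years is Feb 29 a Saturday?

3

Leap years in 2104–2205: 25 of them.
Feb 29 weekday advances by 5 (mod 7) from one leap year to the next four years later (or differs when a century non-leap intervenes).
Leap-day weekdays: 2104:Fri 2108:Wed 2112:Mon 2116:Sat✓ 2120:Thu 2124:Tue 2128:Sun 2132:Fri 2136:Wed 2140:Mon 2144:Sat✓ 2148:Thu 2152:Tue 2156:Sun 2160:Fri 2164:Wed 2168:Mon 2172:Sat✓ 2176:Thu 2180:Tue 2184:Sun 2188:Fri 2192:Wed 2196:Mon 2204:Wed
Saturday: 2116, 2144, 2172 → 3.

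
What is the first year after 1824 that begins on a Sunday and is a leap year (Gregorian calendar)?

Jan 1 advances by 2 weekdays after a leap year and by 1 after a common year.
1824: Jan 1 is Thursday (leap).
1825: Saturday
1826: Sunday
1827: Monday
1828: Tuesday (leap)
1829: Thursday
1830: Friday
1831: Saturday
1832: Sunday (leap)
1832 begins on a Sunday and is a leap year.

1832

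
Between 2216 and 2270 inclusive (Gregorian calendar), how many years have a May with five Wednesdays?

23

May has 31 days; it has five Wednesdays when Wednesday falls among the first (month-length − 28) days — i.e. when May 1 is one of Wednesday/Tuesday/Monday.
May 1 by year: 2216:Wed✓ 2217:Thu 2218:Fri 2219:Sat 2220:Mon✓ 2221:Tue✓ 2222:Wed✓ 2223:Thu 2224:Sat 2225:Sun 2226:Mon✓ 2227:Tue✓ 2228:Thu 2229:Fri 2230:Sat …(25 more)… 2256:Thu 2257:Fri 2258:Sat 2259:Sun 2260:Tue✓ 2261:Wed✓ 2262:Thu 2263:Fri 2264:Sun 2265:Mon✓ 2266:Tue✓ 2267:Wed✓ 2268:Fri 2269:Sat 2270:Sun
Years with five Wednesdays: 2216, 2220, 2221, 2222, 2226, 2227, 2232, 2233, 2237, 2238, 2239, 2243, 2244, 2248, 2249, 2250, 2254, 2255, 2260, 2261, 2265, 2266, 2267 → 23.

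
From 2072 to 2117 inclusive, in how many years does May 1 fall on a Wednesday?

6

Track May 1's weekday year by year (advancing +1, or +2 across a Feb 29):
  2072: Sun  2073: Mon (+1)  2074: Tue (+1)  2075: Wed (+1) ✓  2076: Fri (+2)
  2077: Sat (+1)  2078: Sun (+1)  2079: Mon (+1)  2080: Wed (+2) ✓  2081: Thu (+1)
  2082: Fri (+1)  2083: Sat (+1)  2084: Mon (+2)  2085: Tue (+1)  … (18 more years) …
  2104: Thu (+2)  2105: Fri (+1)  2106: Sat (+1)  2107: Sun (+1)  2108: Tue (+2)
  2109: Wed (+1) ✓  2110: Thu (+1)  2111: Fri (+1)  2112: Sun (+2)  2113: Mon (+1)
  2114: Tue (+1)  2115: Wed (+1) ✓  2116: Fri (+2)  2117: Sat (+1)
Wednesday years: 2075, 2080, 2086, 2097, 2109, 2115 — 6 in total.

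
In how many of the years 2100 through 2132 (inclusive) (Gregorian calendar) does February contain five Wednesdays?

February has 28 days (29 in leap years); it has five Wednesdays when Wednesday falls among the first (month-length − 28) days — i.e. when February 1 is Wednesday in a leap year (never in a common year).
February 1 by year: 2100:Mon 2101:Tue 2102:Wed 2103:Thu 2104:Fri 2105:Sun 2106:Mon 2107:Tue 2108:Wed✓ 2109:Fri 2110:Sat 2111:Sun 2112:Mon 2113:Wed 2114:Thu …(3 more)… 2118:Tue 2119:Wed 2120:Thu 2121:Sat 2122:Sun 2123:Mon 2124:Tue 2125:Thu 2126:Fri 2127:Sat 2128:Sun 2129:Tue 2130:Wed 2131:Thu 2132:Fri
Years with five Wednesdays: 2108 → 1.

1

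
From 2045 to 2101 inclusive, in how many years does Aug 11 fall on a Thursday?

Track Aug 11's weekday year by year (advancing +1, or +2 across a Feb 29):
  2045: Fri  2046: Sat (+1)  2047: Sun (+1)  2048: Tue (+2)  2049: Wed (+1)
  2050: Thu (+1) ✓  2051: Fri (+1)  2052: Sun (+2)  2053: Mon (+1)  2054: Tue (+1)
  2055: Wed (+1)  2056: Fri (+2)  2057: Sat (+1)  2058: Sun (+1)  … (29 more years) …
  2088: Wed (+2)  2089: Thu (+1) ✓  2090: Fri (+1)  2091: Sat (+1)  2092: Mon (+2)
  2093: Tue (+1)  2094: Wed (+1)  2095: Thu (+1) ✓  2096: Sat (+2)  2097: Sun (+1)
  2098: Mon (+1)  2099: Tue (+1)  2100: Wed (+1)  2101: Thu (+1) ✓
Thursday years: 2050, 2061, 2067, 2072, 2078, 2089, 2095, 2101 — 8 in total.

8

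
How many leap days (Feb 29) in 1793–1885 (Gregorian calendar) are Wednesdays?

3

Leap years in 1793–1885: 22 of them.
Feb 29 weekday advances by 5 (mod 7) from one leap year to the next four years later (or differs when a century non-leap intervenes).
Leap-day weekdays: 1796:Mon 1804:Wed✓ 1808:Mon 1812:Sat 1816:Thu 1820:Tue 1824:Sun 1828:Fri 1832:Wed✓ 1836:Mon 1840:Sat 1844:Thu 1848:Tue 1852:Sun 1856:Fri 1860:Wed✓ 1864:Mon 1868:Sat 1872:Thu 1876:Tue 1880:Sun 1884:Fri
Wednesday: 1804, 1832, 1860 → 3.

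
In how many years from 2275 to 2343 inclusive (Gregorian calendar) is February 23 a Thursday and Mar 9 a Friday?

2

Check each year's weekday for February 23 and Mar 9:
  2275: Tue/Tue  2276: Wed/Thu  2277: Fri/Fri  2278: Sat/Sat  2279: Sun/Sun  2280: Mon/Tue  2281: Wed/Wed  2282: Thu/Thu  2283: Fri/Fri  2284: Sat/Sun  2285: Mon/Mon  2286: Tue/Tue  2287: Wed/Wed  2288: Thu/Fri ✓  …(41 more)…  2330: Sun/Sun  2331: Mon/Mon  2332: Tue/Wed  2333: Thu/Thu  2334: Fri/Fri  2335: Sat/Sat  2336: Sun/Mon  2337: Tue/Tue  2338: Wed/Wed  2339: Thu/Thu  2340: Fri/Sat  2341: Sun/Sun  2342: Mon/Mon  2343: Tue/Tue
Both conditions hold in: 2288, 2328 — 2.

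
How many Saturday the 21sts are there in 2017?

2

Check the 21st of each month of 2017: Jan 21: Sat, Feb 21: Tue, Mar 21: Tue, Apr 21: Fri, May 21: Sun, Jun 21: Wed, Jul 21: Fri, Aug 21: Mon, Sep 21: Thu, Oct 21: Sat, Nov 21: Tue, Dec 21: Thu.
Saturday occurs in January, October — 2 months.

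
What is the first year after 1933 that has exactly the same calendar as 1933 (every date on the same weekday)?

1939

Two years share a calendar iff Jan 1 falls on the same weekday and both are leap or both are common. 1933: Jan 1 is Sunday, common year.
1934: Jan 1 Monday, common
1935: Jan 1 Tuesday, common
1936: Jan 1 Wednesday, leap
1937: Jan 1 Friday, common
1938: Jan 1 Saturday, common
1939: Jan 1 Sunday, common
1939 matches on both conditions.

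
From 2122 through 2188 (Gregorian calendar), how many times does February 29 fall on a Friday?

Leap years in 2122–2188: 17 of them.
Feb 29 weekday advances by 5 (mod 7) from one leap year to the next four years later (or differs when a century non-leap intervenes).
Leap-day weekdays: 2124:Tue 2128:Sun 2132:Fri✓ 2136:Wed 2140:Mon 2144:Sat 2148:Thu 2152:Tue 2156:Sun 2160:Fri✓ 2164:Wed 2168:Mon 2172:Sat 2176:Thu 2180:Tue 2184:Sun 2188:Fri✓
Friday: 2132, 2160, 2188 → 3.

3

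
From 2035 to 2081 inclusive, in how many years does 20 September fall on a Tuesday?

7

Track 20 September's weekday year by year (advancing +1, or +2 across a Feb 29):
  2035: Thu  2036: Sat (+2)  2037: Sun (+1)  2038: Mon (+1)  2039: Tue (+1) ✓
  2040: Thu (+2)  2041: Fri (+1)  2042: Sat (+1)  2043: Sun (+1)  2044: Tue (+2) ✓
  2045: Wed (+1)  2046: Thu (+1)  2047: Fri (+1)  2048: Sun (+2)  … (19 more years) …
  2068: Thu (+2)  2069: Fri (+1)  2070: Sat (+1)  2071: Sun (+1)  2072: Tue (+2) ✓
  2073: Wed (+1)  2074: Thu (+1)  2075: Fri (+1)  2076: Sun (+2)  2077: Mon (+1)
  2078: Tue (+1) ✓  2079: Wed (+1)  2080: Fri (+2)  2081: Sat (+1)
Tuesday years: 2039, 2044, 2050, 2061, 2067, 2072, 2078 — 7 in total.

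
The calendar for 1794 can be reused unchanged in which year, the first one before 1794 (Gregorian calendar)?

Two years share a calendar iff Jan 1 falls on the same weekday and both are leap or both are common. 1794: Jan 1 is Wednesday, common year.
1793: Jan 1 Tuesday, common
1792: Jan 1 Sunday, leap
1791: Jan 1 Saturday, common
1790: Jan 1 Friday, common
1789: Jan 1 Thursday, common
1788: Jan 1 Tuesday, leap
1787: Jan 1 Monday, common
1786: Jan 1 Sunday, common
1785: Jan 1 Saturday, common
1784: Jan 1 Thursday, leap
1783: Jan 1 Wednesday, common
1783 matches on both conditions.

1783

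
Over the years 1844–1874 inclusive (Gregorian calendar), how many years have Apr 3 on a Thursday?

5

Track Apr 3's weekday year by year (advancing +1, or +2 across a Feb 29):
  1844: Wed  1845: Thu (+1) ✓  1846: Fri (+1)  1847: Sat (+1)  1848: Mon (+2)
  1849: Tue (+1)  1850: Wed (+1)  1851: Thu (+1) ✓  1852: Sat (+2)  1853: Sun (+1)
  1854: Mon (+1)  1855: Tue (+1)  1856: Thu (+2) ✓  1857: Fri (+1)  … (3 more years) …
  1861: Wed (+1)  1862: Thu (+1) ✓  1863: Fri (+1)  1864: Sun (+2)  1865: Mon (+1)
  1866: Tue (+1)  1867: Wed (+1)  1868: Fri (+2)  1869: Sat (+1)  1870: Sun (+1)
  1871: Mon (+1)  1872: Wed (+2)  1873: Thu (+1) ✓  1874: Fri (+1)
Thursday years: 1845, 1851, 1856, 1862, 1873 — 5 in total.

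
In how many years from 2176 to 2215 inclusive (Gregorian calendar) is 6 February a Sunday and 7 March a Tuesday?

Check each year's weekday for 6 February and 7 March:
  2176: Tue/Thu  2177: Thu/Fri  2178: Fri/Sat  2179: Sat/Sun  2180: Sun/Tue ✓  2181: Tue/Wed  2182: Wed/Thu  2183: Thu/Fri  2184: Fri/Sun  2185: Sun/Mon  2186: Mon/Tue  2187: Tue/Wed  2188: Wed/Fri  2189: Fri/Sat  …(12 more)…  2202: Sat/Sun  2203: Sun/Mon  2204: Mon/Wed  2205: Wed/Thu  2206: Thu/Fri  2207: Fri/Sat  2208: Sat/Mon  2209: Mon/Tue  2210: Tue/Wed  2211: Wed/Thu  2212: Thu/Sat  2213: Sat/Sun  2214: Sun/Mon  2215: Mon/Tue
Both conditions hold in: 2180 — 1.

1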